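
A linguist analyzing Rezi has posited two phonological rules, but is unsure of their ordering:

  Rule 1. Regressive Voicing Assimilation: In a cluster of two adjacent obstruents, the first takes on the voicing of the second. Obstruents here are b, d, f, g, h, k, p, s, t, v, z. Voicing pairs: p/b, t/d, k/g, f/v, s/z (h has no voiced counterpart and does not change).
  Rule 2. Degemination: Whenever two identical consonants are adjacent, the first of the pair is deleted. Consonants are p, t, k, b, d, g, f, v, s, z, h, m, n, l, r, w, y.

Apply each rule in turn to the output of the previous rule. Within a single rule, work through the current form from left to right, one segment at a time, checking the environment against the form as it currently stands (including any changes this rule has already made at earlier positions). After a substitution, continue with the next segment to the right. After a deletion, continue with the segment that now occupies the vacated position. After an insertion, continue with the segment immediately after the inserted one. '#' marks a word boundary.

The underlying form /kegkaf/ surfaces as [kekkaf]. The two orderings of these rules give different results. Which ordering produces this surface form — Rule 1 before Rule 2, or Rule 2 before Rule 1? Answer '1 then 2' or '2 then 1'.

2 then 1

Order 1 then 2:
  1 Regressive Voicing Assimilation: [kegkaf] → [kekkaf]
  2 Degemination: [kekkaf] → [kekaf]
  result: [kekaf]
Order 2 then 1:
  2 Degemination: no change — [kegkaf]
  1 Regressive Voicing Assimilation: [kegkaf] → [kekkaf]
  result: [kekkaf]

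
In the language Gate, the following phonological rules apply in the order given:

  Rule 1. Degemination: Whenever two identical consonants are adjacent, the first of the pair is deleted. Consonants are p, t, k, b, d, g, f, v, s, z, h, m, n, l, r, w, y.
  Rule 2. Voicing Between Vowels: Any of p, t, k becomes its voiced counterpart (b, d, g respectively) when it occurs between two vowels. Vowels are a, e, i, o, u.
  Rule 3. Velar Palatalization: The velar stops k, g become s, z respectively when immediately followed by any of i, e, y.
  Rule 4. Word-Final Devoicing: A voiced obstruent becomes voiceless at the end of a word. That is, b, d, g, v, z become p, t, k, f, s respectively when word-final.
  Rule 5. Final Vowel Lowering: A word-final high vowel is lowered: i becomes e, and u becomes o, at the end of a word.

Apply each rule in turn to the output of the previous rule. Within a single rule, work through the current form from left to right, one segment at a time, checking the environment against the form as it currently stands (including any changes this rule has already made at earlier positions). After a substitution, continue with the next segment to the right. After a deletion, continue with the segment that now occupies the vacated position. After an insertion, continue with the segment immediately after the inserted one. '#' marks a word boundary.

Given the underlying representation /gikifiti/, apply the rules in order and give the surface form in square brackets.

[zizifide]

Rule 1 Degemination: no change — [gikifiti]
Rule 2 Voicing Between Vowels: [gikifiti] → [gigifidi]
Rule 3 Velar Palatalization: [gigifidi] → [zizifidi]
Rule 4 Word-Final Devoicing: no change — [zizifidi]
Rule 5 Final Vowel Lowering: [zizifidi] → [zizifide]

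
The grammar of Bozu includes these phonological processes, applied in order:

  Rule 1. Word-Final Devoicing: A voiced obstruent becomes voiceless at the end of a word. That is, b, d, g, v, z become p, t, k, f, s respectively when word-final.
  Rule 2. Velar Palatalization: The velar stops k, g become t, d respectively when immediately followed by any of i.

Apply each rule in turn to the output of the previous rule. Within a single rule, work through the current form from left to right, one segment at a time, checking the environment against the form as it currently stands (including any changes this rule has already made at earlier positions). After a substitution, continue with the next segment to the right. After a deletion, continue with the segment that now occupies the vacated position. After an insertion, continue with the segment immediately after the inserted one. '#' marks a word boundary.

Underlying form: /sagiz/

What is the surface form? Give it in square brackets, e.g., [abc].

Rule 1 Word-Final Devoicing: [sagiz] → [sagis]
Rule 2 Velar Palatalization: [sagis] → [sadis]

[sadis]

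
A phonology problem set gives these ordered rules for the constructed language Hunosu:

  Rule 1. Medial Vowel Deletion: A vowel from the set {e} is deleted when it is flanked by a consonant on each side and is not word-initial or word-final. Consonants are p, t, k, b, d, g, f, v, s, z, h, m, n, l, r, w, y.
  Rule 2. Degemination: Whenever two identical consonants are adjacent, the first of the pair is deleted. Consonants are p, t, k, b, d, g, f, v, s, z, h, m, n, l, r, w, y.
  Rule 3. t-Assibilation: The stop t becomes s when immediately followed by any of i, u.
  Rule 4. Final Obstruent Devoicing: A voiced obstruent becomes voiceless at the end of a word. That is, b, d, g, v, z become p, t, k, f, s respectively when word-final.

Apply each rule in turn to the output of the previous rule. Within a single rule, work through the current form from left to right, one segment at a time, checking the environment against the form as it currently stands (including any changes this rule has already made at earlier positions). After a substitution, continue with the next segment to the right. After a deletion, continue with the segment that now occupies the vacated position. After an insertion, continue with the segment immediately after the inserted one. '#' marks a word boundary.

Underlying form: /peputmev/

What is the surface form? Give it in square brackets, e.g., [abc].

Rule 1 Medial Vowel Deletion: [peputmev] → [pputmv]
Rule 2 Degemination: [pputmv] → [putmv]
Rule 3 t-Assibilation: no change — [putmv]
Rule 4 Final Obstruent Devoicing: [putmv] → [putmf]

[putmf]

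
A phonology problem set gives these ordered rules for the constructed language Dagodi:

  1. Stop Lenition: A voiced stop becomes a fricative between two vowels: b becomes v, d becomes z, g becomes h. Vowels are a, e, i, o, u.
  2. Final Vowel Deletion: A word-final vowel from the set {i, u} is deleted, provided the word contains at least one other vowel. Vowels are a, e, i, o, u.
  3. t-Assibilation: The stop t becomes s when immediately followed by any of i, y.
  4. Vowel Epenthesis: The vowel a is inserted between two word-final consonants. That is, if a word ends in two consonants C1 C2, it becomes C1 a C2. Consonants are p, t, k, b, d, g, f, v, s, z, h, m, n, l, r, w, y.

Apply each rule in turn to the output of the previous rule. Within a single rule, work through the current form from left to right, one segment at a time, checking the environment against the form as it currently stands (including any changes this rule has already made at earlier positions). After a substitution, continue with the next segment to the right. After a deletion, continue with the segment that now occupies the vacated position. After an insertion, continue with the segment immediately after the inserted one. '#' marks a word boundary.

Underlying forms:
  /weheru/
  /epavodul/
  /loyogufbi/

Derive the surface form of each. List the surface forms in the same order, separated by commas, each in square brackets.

/weheru/:
  1 Stop Lenition: no change — [weheru]
  2 Final Vowel Deletion: [weheru] → [weher]
  3 t-Assibilation: no change — [weher]
  4 Vowel Epenthesis: no change — [weher]
/epavodul/:
  1 Stop Lenition: [epavodul] → [epavozul]
  2 Final Vowel Deletion: no change — [epavozul]
  3 t-Assibilation: no change — [epavozul]
  4 Vowel Epenthesis: no change — [epavozul]
/loyogufbi/:
  1 Stop Lenition: [loyogufbi] → [loyohufbi]
  2 Final Vowel Deletion: [loyohufbi] → [loyohufb]
  3 t-Assibilation: no change — [loyohufb]
  4 Vowel Epenthesis: [loyohufb] → [loyohufab]

[weher], [epavozul], [loyohufab]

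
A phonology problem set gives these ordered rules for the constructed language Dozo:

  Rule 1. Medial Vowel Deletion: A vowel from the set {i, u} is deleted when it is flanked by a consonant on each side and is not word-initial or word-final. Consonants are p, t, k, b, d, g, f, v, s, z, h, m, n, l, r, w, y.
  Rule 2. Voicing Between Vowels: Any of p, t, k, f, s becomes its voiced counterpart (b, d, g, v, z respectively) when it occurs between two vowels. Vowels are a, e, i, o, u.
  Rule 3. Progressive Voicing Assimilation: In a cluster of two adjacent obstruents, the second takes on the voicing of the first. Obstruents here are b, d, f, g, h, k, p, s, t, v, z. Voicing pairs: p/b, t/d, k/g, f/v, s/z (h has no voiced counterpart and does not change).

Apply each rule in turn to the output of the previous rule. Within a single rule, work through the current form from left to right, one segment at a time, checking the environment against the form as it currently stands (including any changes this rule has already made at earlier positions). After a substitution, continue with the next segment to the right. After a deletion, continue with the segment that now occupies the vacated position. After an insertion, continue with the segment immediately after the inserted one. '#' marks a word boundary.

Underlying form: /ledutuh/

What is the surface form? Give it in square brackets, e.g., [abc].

[leddh]

Rule 1 Medial Vowel Deletion: [ledutuh] → [ledth]
Rule 2 Voicing Between Vowels: no change — [ledth]
Rule 3 Progressive Voicing Assimilation: [ledth] → [leddh]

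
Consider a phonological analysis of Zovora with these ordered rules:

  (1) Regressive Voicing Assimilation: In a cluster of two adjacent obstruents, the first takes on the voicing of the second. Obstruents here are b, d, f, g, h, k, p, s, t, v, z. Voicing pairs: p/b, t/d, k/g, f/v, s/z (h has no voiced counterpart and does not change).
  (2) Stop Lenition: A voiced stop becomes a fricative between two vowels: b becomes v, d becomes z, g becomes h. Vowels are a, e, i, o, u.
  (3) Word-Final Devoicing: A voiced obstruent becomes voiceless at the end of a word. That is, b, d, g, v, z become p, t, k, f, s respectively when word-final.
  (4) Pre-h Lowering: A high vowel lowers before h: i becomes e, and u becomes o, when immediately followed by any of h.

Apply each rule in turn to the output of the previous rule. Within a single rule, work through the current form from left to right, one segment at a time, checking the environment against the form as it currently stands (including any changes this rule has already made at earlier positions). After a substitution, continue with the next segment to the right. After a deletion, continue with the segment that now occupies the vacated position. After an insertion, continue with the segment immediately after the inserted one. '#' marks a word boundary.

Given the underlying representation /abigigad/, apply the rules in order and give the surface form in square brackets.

[avehehat]

(1) Regressive Voicing Assimilation: no change — [abigigad]
(2) Stop Lenition: [abigigad] → [avihihad]
(3) Word-Final Devoicing: [avihihad] → [avihihat]
(4) Pre-h Lowering: [avihihat] → [avehehat]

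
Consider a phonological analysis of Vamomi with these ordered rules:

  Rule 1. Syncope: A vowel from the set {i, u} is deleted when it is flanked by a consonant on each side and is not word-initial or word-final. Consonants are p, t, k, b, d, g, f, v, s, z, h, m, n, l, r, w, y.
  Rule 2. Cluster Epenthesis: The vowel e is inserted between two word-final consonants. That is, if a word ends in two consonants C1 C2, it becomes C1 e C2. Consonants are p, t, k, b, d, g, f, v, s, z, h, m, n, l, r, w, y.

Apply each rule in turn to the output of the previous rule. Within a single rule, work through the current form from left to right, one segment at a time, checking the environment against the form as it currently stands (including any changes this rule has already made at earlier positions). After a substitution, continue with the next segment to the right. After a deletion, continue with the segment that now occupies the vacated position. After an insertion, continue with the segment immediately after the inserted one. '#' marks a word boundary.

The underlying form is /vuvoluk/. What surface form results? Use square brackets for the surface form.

[vvolek]

Rule 1 Syncope: [vuvoluk] → [vvolk]
Rule 2 Cluster Epenthesis: [vvolk] → [vvolek]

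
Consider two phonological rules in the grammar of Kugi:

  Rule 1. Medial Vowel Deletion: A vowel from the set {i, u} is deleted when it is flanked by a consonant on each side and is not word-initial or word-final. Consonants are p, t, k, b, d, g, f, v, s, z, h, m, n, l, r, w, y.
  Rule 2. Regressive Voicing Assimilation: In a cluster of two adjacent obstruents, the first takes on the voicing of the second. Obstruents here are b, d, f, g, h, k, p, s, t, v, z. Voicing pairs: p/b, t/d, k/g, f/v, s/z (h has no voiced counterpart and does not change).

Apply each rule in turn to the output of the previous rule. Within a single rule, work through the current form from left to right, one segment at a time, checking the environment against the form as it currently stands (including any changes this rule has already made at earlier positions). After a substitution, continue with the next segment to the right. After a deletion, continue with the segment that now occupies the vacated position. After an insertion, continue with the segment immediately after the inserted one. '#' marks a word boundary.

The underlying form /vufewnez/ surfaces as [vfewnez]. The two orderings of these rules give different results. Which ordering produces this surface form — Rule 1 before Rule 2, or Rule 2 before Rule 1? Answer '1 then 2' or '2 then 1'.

2 then 1

Order 1 then 2:
  1 Medial Vowel Deletion: [vufewnez] → [vfewnez]
  2 Regressive Voicing Assimilation: [vfewnez] → [ffewnez]
  result: [ffewnez]
Order 2 then 1:
  2 Regressive Voicing Assimilation: no change — [vufewnez]
  1 Medial Vowel Deletion: [vufewnez] → [vfewnez]
  result: [vfewnez]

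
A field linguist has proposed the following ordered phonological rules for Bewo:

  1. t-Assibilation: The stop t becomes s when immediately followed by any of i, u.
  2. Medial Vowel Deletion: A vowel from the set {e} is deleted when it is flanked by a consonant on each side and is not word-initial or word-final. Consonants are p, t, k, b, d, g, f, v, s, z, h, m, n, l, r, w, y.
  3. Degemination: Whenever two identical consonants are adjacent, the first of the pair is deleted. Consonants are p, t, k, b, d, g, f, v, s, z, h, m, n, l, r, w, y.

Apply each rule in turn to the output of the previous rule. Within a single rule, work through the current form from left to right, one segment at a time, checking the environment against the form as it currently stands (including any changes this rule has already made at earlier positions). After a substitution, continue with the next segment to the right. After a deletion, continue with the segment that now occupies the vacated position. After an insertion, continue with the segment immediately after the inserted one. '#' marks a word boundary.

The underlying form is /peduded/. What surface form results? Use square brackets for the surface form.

[pdud]

1 t-Assibilation: no change — [peduded]
2 Medial Vowel Deletion: [peduded] → [pdudd]
3 Degemination: [pdudd] → [pdud]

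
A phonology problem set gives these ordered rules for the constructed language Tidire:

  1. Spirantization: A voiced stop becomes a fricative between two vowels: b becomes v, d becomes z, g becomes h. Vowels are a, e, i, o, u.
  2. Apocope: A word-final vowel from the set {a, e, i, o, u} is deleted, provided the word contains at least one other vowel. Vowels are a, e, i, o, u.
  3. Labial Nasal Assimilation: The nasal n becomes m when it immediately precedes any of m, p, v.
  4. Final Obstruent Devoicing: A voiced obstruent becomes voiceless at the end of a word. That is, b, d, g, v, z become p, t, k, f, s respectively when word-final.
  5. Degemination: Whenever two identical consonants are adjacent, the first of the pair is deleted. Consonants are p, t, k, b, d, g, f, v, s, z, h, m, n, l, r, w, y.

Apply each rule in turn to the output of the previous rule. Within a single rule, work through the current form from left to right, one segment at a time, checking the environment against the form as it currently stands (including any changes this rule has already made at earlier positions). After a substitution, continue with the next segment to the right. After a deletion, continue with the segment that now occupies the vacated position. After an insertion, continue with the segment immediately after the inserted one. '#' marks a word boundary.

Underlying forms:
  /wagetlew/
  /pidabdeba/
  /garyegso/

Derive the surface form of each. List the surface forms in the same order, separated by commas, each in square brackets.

/wagetlew/:
  1 Spirantization: [wagetlew] → [wahetlew]
  2 Apocope: no change — [wahetlew]
  3 Labial Nasal Assimilation: no change — [wahetlew]
  4 Final Obstruent Devoicing: no change — [wahetlew]
  5 Degemination: no change — [wahetlew]
/pidabdeba/:
  1 Spirantization: [pidabdeba] → [pizabdeva]
  2 Apocope: [pizabdeva] → [pizabdev]
  3 Labial Nasal Assimilation: no change — [pizabdev]
  4 Final Obstruent Devoicing: [pizabdev] → [pizabdef]
  5 Degemination: no change — [pizabdef]
/garyegso/:
  1 Spirantization: no change — [garyegso]
  2 Apocope: [garyegso] → [garyegs]
  3 Labial Nasal Assimilation: no change — [garyegs]
  4 Final Obstruent Devoicing: no change — [garyegs]
  5 Degemination: no change — [garyegs]

[wahetlew], [pizabdef], [garyegs]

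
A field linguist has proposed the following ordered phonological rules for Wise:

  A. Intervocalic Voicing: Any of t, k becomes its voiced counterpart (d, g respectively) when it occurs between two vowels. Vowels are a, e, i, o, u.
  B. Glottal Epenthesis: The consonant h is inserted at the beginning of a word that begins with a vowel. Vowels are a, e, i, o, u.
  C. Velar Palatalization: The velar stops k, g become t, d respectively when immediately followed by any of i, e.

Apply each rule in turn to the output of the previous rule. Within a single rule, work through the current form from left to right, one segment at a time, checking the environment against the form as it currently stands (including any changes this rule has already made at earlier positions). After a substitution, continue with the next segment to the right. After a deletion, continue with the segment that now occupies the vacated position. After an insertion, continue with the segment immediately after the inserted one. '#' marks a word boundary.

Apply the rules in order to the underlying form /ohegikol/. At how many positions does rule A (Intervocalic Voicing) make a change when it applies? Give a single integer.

A Intervocalic Voicing: [ohegikol] → [ohegigol]
B Glottal Epenthesis: [ohegigol] → [hohegigol]
C Velar Palatalization: [hohegigol] → [hohedigol]
Rule A changed 1 position(s).

1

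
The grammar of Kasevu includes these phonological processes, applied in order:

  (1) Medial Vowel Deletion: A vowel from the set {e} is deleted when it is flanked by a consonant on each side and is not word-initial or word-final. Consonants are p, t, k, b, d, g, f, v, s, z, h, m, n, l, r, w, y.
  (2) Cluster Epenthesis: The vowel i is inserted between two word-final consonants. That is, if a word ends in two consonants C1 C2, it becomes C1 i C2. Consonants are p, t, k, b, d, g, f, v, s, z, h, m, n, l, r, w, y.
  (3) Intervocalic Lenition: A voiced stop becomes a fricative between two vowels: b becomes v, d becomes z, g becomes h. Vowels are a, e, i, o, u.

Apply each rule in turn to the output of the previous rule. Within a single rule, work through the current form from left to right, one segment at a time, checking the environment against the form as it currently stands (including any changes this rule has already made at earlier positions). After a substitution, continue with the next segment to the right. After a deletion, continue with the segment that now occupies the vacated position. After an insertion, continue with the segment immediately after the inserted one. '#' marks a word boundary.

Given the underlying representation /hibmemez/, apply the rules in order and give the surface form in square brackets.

[hibmmiz]

(1) Medial Vowel Deletion: [hibmemez] → [hibmmz]
(2) Cluster Epenthesis: [hibmmz] → [hibmmiz]
(3) Intervocalic Lenition: no change — [hibmmiz]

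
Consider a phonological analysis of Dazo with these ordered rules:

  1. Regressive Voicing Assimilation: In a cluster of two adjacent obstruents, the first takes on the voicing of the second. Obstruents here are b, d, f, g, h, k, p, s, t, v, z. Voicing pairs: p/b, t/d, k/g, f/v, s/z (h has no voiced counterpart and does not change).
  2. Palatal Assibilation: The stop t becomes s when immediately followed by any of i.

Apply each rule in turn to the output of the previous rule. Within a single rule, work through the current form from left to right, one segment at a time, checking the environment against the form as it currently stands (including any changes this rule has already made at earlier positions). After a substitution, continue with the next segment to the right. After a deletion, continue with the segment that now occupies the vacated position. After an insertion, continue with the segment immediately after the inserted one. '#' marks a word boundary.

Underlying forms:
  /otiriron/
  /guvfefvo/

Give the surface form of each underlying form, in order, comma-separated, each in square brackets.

[osiriron], [guffevvo]

/otiriron/:
  1 Regressive Voicing Assimilation: no change — [otiriron]
  2 Palatal Assibilation: [otiriron] → [osiriron]
/guvfefvo/:
  1 Regressive Voicing Assimilation: [guvfefvo] → [guffevvo]
  2 Palatal Assibilation: no change — [guffevvo]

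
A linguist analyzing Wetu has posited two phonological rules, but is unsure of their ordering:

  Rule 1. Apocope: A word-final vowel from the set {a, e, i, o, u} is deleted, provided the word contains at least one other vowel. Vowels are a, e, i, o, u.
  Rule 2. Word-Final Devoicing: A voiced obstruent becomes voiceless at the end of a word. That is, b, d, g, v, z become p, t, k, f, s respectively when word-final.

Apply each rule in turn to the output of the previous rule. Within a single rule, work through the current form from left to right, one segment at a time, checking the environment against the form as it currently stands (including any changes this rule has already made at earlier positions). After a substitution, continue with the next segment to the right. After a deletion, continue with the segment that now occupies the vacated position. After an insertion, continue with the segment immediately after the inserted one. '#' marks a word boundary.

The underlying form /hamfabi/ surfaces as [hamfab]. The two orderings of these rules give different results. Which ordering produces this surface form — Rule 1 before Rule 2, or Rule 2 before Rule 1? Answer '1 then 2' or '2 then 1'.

Order 1 then 2:
  1 Apocope: [hamfabi] → [hamfab]
  2 Word-Final Devoicing: [hamfab] → [hamfap]
  result: [hamfap]
Order 2 then 1:
  2 Word-Final Devoicing: no change — [hamfabi]
  1 Apocope: [hamfabi] → [hamfab]
  result: [hamfab]

2 then 1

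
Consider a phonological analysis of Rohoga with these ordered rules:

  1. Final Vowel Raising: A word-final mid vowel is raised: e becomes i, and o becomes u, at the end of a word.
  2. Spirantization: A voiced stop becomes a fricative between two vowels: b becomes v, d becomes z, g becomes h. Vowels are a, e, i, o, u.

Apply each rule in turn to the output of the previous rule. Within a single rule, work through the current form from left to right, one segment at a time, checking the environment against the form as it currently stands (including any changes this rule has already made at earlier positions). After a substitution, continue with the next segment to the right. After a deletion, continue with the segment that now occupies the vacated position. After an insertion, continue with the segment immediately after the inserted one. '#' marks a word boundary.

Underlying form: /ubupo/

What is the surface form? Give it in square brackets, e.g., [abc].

[uvupu]

1 Final Vowel Raising: [ubupo] → [ubupu]
2 Spirantization: [ubupu] → [uvupu]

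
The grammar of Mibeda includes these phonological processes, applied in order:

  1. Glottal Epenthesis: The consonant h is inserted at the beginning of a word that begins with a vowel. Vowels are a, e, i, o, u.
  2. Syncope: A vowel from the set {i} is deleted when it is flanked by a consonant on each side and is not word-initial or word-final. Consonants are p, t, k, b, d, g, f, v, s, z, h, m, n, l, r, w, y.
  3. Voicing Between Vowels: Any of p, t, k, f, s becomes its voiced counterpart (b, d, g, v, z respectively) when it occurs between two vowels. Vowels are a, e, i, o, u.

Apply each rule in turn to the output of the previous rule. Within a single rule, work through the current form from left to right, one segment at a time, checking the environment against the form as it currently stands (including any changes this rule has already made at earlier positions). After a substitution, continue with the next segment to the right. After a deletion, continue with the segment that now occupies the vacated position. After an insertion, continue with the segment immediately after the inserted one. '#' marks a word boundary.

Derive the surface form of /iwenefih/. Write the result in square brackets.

1 Glottal Epenthesis: [iwenefih] → [hiwenefih]
2 Syncope: [hiwenefih] → [hwenefh]
3 Voicing Between Vowels: no change — [hwenefh]

[hwenefh]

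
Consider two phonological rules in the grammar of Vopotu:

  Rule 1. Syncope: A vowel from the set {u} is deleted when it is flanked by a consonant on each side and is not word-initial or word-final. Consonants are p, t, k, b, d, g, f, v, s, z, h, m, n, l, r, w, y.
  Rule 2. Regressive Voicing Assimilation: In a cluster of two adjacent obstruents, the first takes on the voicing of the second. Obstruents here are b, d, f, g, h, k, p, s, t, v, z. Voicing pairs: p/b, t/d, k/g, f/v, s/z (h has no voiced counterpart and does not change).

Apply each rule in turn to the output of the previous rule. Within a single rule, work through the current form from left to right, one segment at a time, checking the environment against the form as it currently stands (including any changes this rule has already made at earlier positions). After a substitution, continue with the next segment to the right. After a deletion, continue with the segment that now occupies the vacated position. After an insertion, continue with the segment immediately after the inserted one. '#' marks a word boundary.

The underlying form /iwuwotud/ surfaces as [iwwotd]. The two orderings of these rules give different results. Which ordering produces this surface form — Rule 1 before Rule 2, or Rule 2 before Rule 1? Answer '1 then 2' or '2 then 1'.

2 then 1

Order 1 then 2:
  1 Syncope: [iwuwotud] → [iwwotd]
  2 Regressive Voicing Assimilation: [iwwotd] → [iwwodd]
  result: [iwwodd]
Order 2 then 1:
  2 Regressive Voicing Assimilation: no change — [iwuwotud]
  1 Syncope: [iwuwotud] → [iwwotd]
  result: [iwwotd]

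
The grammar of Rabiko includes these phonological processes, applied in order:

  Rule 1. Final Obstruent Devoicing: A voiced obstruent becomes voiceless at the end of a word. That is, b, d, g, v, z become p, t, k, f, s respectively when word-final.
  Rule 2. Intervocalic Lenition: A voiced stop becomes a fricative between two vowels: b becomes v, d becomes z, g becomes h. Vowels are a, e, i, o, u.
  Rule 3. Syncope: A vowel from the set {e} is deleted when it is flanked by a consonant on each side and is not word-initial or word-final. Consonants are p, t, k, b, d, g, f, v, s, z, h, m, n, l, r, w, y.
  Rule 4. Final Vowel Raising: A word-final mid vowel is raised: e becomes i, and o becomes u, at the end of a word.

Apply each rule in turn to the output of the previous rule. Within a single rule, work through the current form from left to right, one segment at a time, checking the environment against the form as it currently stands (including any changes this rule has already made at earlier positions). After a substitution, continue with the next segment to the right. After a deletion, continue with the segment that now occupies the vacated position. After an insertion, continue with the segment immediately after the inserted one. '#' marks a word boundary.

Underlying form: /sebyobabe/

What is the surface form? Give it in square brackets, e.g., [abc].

[sbyovavi]

Rule 1 Final Obstruent Devoicing: no change — [sebyobabe]
Rule 2 Intervocalic Lenition: [sebyobabe] → [sebyovave]
Rule 3 Syncope: [sebyovave] → [sbyovave]
Rule 4 Final Vowel Raising: [sbyovave] → [sbyovavi]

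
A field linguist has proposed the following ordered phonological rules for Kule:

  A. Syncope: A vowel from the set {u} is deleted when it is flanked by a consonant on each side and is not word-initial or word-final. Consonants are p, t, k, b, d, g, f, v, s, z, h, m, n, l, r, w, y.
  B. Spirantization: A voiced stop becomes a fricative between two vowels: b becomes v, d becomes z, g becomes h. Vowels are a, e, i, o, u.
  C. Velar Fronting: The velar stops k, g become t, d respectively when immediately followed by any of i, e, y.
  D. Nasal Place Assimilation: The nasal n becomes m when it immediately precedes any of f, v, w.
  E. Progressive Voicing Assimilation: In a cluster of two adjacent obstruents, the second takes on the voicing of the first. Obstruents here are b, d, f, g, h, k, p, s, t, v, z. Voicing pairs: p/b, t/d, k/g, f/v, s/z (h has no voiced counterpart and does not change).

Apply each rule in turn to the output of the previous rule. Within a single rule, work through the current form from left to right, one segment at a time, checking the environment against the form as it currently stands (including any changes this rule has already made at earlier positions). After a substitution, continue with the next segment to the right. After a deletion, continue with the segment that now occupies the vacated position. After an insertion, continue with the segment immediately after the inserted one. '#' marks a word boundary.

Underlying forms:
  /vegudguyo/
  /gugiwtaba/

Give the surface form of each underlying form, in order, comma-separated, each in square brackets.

/vegudguyo/:
  A Syncope: [vegudguyo] → [vegdgyo]
  B Spirantization: no change — [vegdgyo]
  C Velar Fronting: [vegdgyo] → [vegddyo]
  D Nasal Place Assimilation: no change — [vegddyo]
  E Progressive Voicing Assimilation: no change — [vegddyo]
/gugiwtaba/:
  A Syncope: [gugiwtaba] → [ggiwtaba]
  B Spirantization: [ggiwtaba] → [ggiwtava]
  C Velar Fronting: [ggiwtava] → [gdiwtava]
  D Nasal Place Assimilation: no change — [gdiwtava]
  E Progressive Voicing Assimilation: no change — [gdiwtava]

[vegddyo], [gdiwtava]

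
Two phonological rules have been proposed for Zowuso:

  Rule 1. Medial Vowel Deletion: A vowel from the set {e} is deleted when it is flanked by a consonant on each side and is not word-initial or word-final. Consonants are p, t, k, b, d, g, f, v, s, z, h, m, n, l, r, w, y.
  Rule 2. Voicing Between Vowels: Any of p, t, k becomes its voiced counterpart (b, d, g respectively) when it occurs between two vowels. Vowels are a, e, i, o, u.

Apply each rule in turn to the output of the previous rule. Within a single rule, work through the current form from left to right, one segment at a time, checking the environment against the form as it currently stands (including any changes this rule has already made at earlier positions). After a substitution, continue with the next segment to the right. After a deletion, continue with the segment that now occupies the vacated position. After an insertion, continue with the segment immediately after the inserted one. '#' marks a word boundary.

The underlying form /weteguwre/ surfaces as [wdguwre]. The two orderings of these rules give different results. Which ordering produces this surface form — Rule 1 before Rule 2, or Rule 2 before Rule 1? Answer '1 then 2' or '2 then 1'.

Order 1 then 2:
  1 Medial Vowel Deletion: [weteguwre] → [wtguwre]
  2 Voicing Between Vowels: no change — [wtguwre]
  result: [wtguwre]
Order 2 then 1:
  2 Voicing Between Vowels: [weteguwre] → [wedeguwre]
  1 Medial Vowel Deletion: [wedeguwre] → [wdguwre]
  result: [wdguwre]

2 then 1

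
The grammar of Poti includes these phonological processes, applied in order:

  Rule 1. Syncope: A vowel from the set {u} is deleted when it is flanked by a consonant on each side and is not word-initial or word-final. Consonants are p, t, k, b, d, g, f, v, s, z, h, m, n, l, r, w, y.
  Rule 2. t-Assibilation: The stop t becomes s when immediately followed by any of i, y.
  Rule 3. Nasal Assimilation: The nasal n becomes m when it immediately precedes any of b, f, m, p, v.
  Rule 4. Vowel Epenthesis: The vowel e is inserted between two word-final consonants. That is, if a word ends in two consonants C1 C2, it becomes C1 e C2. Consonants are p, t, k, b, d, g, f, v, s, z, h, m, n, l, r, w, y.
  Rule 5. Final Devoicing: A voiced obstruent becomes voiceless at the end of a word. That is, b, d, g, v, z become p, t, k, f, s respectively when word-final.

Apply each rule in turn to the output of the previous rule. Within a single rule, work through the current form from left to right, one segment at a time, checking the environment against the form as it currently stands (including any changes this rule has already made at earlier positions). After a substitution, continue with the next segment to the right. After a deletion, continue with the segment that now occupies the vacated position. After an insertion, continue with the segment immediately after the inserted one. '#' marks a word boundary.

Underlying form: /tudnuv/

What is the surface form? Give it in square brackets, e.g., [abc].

[tdmef]

Rule 1 Syncope: [tudnuv] → [tdnv]
Rule 2 t-Assibilation: no change — [tdnv]
Rule 3 Nasal Assimilation: [tdnv] → [tdmv]
Rule 4 Vowel Epenthesis: [tdmv] → [tdmev]
Rule 5 Final Devoicing: [tdmev] → [tdmef]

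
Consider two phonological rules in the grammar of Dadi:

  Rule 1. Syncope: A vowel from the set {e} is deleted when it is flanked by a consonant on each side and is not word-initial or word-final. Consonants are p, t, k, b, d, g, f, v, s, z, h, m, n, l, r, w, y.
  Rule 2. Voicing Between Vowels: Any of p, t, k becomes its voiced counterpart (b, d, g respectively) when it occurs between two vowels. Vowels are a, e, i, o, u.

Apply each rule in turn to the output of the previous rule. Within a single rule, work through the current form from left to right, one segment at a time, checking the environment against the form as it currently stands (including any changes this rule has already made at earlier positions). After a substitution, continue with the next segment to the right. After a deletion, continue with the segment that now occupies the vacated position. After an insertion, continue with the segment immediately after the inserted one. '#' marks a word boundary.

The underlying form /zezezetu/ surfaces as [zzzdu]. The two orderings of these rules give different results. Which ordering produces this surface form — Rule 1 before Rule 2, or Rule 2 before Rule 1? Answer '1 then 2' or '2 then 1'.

Order 1 then 2:
  1 Syncope: [zezezetu] → [zzztu]
  2 Voicing Between Vowels: no change — [zzztu]
  result: [zzztu]
Order 2 then 1:
  2 Voicing Between Vowels: [zezezetu] → [zezezedu]
  1 Syncope: [zezezedu] → [zzzdu]
  result: [zzzdu]

2 then 1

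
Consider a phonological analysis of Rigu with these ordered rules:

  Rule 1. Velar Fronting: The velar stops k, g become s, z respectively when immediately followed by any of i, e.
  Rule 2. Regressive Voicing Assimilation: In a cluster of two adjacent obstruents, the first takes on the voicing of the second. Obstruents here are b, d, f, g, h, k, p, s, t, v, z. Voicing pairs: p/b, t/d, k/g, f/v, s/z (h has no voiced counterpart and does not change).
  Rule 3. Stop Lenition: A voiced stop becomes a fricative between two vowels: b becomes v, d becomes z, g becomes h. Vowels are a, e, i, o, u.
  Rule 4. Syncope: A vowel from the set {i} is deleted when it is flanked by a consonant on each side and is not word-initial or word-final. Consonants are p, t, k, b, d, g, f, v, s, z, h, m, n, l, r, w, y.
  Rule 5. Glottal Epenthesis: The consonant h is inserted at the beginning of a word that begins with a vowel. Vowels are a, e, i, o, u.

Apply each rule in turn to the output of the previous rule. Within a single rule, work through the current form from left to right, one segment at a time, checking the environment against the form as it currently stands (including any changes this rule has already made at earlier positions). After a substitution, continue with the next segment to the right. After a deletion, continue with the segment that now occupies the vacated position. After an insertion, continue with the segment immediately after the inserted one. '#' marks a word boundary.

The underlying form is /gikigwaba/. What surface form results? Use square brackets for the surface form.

Rule 1 Velar Fronting: [gikigwaba] → [zisigwaba]
Rule 2 Regressive Voicing Assimilation: no change — [zisigwaba]
Rule 3 Stop Lenition: [zisigwaba] → [zisigwava]
Rule 4 Syncope: [zisigwava] → [zsgwava]
Rule 5 Glottal Epenthesis: no change — [zsgwava]

[zsgwava]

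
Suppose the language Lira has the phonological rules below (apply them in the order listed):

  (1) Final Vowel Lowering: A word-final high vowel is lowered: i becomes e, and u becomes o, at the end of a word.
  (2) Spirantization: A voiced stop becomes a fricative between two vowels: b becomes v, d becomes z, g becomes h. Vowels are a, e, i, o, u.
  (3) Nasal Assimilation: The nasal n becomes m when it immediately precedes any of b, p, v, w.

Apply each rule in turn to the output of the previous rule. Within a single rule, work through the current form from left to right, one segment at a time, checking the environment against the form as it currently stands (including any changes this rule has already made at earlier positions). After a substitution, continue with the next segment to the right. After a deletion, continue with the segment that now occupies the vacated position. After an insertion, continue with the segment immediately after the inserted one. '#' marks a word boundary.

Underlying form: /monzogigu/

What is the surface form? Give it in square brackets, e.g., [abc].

[monzohiho]

(1) Final Vowel Lowering: [monzogigu] → [monzogigo]
(2) Spirantization: [monzogigo] → [monzohiho]
(3) Nasal Assimilation: no change — [monzohiho]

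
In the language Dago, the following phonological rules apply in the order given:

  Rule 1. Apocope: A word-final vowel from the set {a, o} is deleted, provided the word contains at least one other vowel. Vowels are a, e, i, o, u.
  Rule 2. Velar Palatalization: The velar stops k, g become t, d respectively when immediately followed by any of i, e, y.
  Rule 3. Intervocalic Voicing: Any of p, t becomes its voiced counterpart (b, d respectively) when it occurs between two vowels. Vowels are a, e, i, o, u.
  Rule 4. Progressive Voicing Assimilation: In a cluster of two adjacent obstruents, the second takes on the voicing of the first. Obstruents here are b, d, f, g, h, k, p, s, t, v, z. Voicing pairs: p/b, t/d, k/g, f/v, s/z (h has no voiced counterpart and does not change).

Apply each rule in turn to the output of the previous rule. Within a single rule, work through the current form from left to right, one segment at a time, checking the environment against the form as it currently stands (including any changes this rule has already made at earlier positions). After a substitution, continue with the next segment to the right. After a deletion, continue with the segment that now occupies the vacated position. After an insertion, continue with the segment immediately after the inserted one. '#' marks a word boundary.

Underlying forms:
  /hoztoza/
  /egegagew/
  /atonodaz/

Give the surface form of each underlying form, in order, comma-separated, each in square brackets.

[hozdoz], [edegadew], [adonodaz]

/hoztoza/:
  Rule 1 Apocope: [hoztoza] → [hoztoz]
  Rule 2 Velar Palatalization: no change — [hoztoz]
  Rule 3 Intervocalic Voicing: no change — [hoztoz]
  Rule 4 Progressive Voicing Assimilation: [hoztoz] → [hozdoz]
/egegagew/:
  Rule 1 Apocope: no change — [egegagew]
  Rule 2 Velar Palatalization: [egegagew] → [edegadew]
  Rule 3 Intervocalic Voicing: no change — [edegadew]
  Rule 4 Progressive Voicing Assimilation: no change — [edegadew]
/atonodaz/:
  Rule 1 Apocope: no change — [atonodaz]
  Rule 2 Velar Palatalization: no change — [atonodaz]
  Rule 3 Intervocalic Voicing: [atonodaz] → [adonodaz]
  Rule 4 Progressive Voicing Assimilation: no change — [adonodaz]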